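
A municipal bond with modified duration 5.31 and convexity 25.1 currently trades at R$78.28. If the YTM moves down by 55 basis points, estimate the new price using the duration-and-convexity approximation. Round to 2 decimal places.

R$80.60

Duration effect: -D_mod·Δy = -5.31 × (-0.0055) = +0.029205
Convexity effect: ½·C·(Δy)² = 0.5 × 25.1 × (-0.0055)² = +0.0003796375
ΔP/P ≈ +0.029205 + 0.0003796375 = +0.0295846375
New price ≈ 78.28 × (1 + 0.0295846375) = 80.5958854235.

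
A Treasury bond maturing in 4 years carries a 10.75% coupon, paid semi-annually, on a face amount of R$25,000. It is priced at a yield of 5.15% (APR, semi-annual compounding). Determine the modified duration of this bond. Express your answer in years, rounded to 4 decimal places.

Periodic yield y = 0.02575. First find Macaulay duration:
  t   CF        PV=CF/(1+0.02575)^t    t·PV
  1     1,343.75     1,310.0171     1,310.0171
  2     1,343.75     1,277.1309     2,554.2619
  3     1,343.75     1,245.0704     3,735.2111
  4     1,343.75     1,213.8146     4,855.2586
  5     1,343.75     1,183.3436     5,916.7178
  6     1,343.75     1,153.6374     6,921.8243
  7     1,343.75     1,124.6770     7,872.7387
  8    26,343.75    21,495.3931   171,963.1446
  Σ                 30,003.0840   205,129.1741
P = 30,003.0840; Macaulay duration = 205,129.1741 / 30,003.0840 = 6.83694 half-year periods = 3.41847 years.
Modified duration = D_Mac / (1 + y) = 3.41847 / 1.02575 = 3.33265 years.

3.3327 years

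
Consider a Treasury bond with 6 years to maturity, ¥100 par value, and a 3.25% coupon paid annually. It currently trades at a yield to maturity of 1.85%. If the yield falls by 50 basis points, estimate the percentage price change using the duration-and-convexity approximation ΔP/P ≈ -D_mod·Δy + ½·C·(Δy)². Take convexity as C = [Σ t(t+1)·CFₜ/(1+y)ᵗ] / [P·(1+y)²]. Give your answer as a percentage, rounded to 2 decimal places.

With y = 0.0185:
  t   CF        PV=CF/(1+0.0185)^t    t·PV        t(t+1)·PV
  1         3.25         3.1910         3.1910           6.3819
  2         3.25         3.1330         6.2660          18.7980
  3         3.25         3.0761         9.2283          36.9132
  4         3.25         3.0202        12.0809          60.4045
  5         3.25         2.9654        14.8268          88.9610
  6       103.25        92.4962       554.9772       3,884.8401
  Σ                    107.8819       600.5702       4,096.2987
P = 107.8819; D_Mac = 5.56692 yrs; D_mod = 5.46581 yrs; C = 36.60338.
Duration effect: -5.46581 × (-0.005) = +0.027329
Convexity effect: 0.5 × 36.60338 × (-0.005)² = +0.0004575
ΔP/P ≈ +0.027329 + 0.0004575 = +0.027787 = +2.7787%.

+2.78%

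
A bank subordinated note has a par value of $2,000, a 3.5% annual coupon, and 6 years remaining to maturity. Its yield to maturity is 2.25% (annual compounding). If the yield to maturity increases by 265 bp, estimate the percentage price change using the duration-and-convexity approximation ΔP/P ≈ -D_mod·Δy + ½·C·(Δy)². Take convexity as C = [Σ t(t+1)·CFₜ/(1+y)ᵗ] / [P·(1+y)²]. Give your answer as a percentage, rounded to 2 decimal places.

With y = 0.0225:
  t   CF        PV=CF/(1+0.0225)^t    t·PV        t(t+1)·PV
  1        70.00        68.4597        68.4597         136.9193
  2        70.00        66.9532       133.9064         401.7193
  3        70.00        65.4799       196.4397         785.7589
  4        70.00        64.0390       256.1561       1,280.7807
  5        70.00        62.6299       313.1493       1,878.8959
  6     2,070.00     1,811.3002    10,867.8015      76,074.6102
  Σ                  2,138.8619    11,835.9127      80,558.6843
P = 2,138.8619; D_Mac = 5.53374 yrs; D_mod = 5.41197 yrs; C = 36.02492.
Duration effect: -5.41197 × (+0.0265) = -0.143417
Convexity effect: 0.5 × 36.02492 × (0.0265)² = +0.0126492
ΔP/P ≈ -0.143417 + 0.0126492 = -0.130768 = -13.0768%.

-13.08%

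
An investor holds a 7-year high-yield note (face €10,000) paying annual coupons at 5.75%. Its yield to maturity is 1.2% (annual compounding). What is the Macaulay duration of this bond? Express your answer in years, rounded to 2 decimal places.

Periodic yield y = 0.012. Discount each cash flow and weight by its year:
  t   CF        PV=CF/(1+0.012)^t    t·PV
  1       575.00       568.1818       568.1818
  2       575.00       561.4445     1,122.8890
  3       575.00       554.7870     1,664.3611
  4       575.00       548.2085     2,192.8341
  5       575.00       541.7080     2,708.5402
  6       575.00       535.2846     3,211.7078
  7    10,575.00     9,727.8483    68,094.9380
  Σ                 13,037.4628    79,563.4520
Price P = Σ PV = 13,037.4628.
Macaulay duration = Σ(t·PV) / P = 79,563.4520 / 13,037.4628 = 6.10268 years.

6.10 years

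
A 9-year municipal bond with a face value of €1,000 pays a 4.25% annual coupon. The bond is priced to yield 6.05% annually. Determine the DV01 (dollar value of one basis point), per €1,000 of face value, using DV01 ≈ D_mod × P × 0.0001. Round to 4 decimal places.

Periodic yield y = 0.0605.
  t   CF        PV=CF/(1+0.0605)^t    t·PV
  1        42.50        40.0754        40.0754
  2        42.50        37.7892        75.5784
  3        42.50        35.6334       106.9001
  4        42.50        33.6005       134.4022
  5        42.50        31.6837       158.4184
  6        42.50        29.8762       179.2570
  7        42.50        28.1718       197.2024
  8        42.50        26.5646       212.5169
  9     1,042.50       614.4407     5,529.9667
  Σ                    877.8355     6,634.3175
P = 877.8355; D_Mac = 7.55759 yrs; D_mod = 7.12644 yrs.
DV01 ≈ 7.12644 × 877.8355 × 0.0001 = 0.625584.

€0.6256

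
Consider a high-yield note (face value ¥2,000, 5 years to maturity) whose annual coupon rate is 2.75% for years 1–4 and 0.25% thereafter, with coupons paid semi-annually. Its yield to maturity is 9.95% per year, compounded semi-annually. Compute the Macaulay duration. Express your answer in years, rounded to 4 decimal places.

4.6369 years

Periodic yield y = 0.04975. Discount each cash flow and weight by its period:
  t   CF        PV=CF/(1+0.04975)^t    t·PV
  1        27.50        26.1967        26.1967
  2        27.50        24.9552        49.9104
  3        27.50        23.7725        71.3175
  4        27.50        22.6459        90.5835
  5        27.50        21.5726       107.8632
  6        27.50        20.5503       123.3016
  7        27.50        19.5763       137.0344
  8        27.50        18.6486       149.1886
  9         2.50         1.6150        14.5348
  10    2,002.50     1,232.2922    12,322.9218
  Σ                  1,411.8253    13,092.8525
Price P = Σ PV = 1,411.8253.
Macaulay duration = Σ(t·PV) / P = 13,092.8525 / 1,411.8253 = 9.27371 half-year periods.
In years: 9.27371 / 2 = 4.63685 years.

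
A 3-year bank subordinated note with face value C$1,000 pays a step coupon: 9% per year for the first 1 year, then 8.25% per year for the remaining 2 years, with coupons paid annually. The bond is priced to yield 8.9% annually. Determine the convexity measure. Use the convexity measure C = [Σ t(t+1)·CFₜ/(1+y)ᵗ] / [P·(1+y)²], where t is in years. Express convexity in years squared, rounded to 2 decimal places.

9.06

With y = 0.089:
  t   CF        PV=CF/(1+0.089)^t    t·PV        t(t+1)·PV
  1        90.00        82.6446        82.6446         165.2893
  2        82.50        69.5662       139.1324         417.3971
  3     1,082.50       838.1935     2,514.5804      10,058.3215
  Σ                    990.4043     2,736.3574      10,641.0078
P = 990.4043.
Convexity = Σ t(t+1)·PV / [P·(1+y)²] = 10,641.0078 / (990.4043 × 1.185921) = 9.05971.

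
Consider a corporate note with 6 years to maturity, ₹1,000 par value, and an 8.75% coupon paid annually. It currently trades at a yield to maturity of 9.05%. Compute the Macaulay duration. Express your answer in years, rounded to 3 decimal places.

4.907 years

Periodic yield y = 0.0905. Discount each cash flow and weight by its year:
  t   CF        PV=CF/(1+0.0905)^t    t·PV
  1        87.50        80.2384        80.2384
  2        87.50        73.5795       147.1590
  3        87.50        67.4732       202.4195
  4        87.50        61.8736       247.4944
  5        87.50        56.7387       283.6937
  6     1,087.50       646.6589     3,879.9533
  Σ                    986.5623     4,840.9582
Price P = Σ PV = 986.5623.
Macaulay duration = Σ(t·PV) / P = 4,840.9582 / 986.5623 = 4.90690 years.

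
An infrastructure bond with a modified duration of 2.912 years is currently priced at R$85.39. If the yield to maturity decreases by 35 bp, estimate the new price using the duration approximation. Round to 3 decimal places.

Duration approximation: ΔP/P ≈ -D_mod · Δy = -2.912 × (-0.0035) = +0.010192.
New price ≈ 85.39 × (1 + 0.010192) = 86.26029488.

R$86.260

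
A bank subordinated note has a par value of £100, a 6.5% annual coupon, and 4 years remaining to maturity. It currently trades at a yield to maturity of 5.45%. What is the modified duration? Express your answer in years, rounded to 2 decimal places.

3.47 years

Periodic yield y = 0.0545. First find Macaulay duration:
  t   CF        PV=CF/(1+0.0545)^t    t·PV
  1         6.50         6.1641         6.1641
  2         6.50         5.8455        11.6910
  3         6.50         5.5434        16.6301
  4       106.50        86.1318       344.5270
  Σ                    103.6847       379.0121
P = 103.6847; Macaulay duration = 379.0121 / 103.6847 = 3.65543 years.
Modified duration = D_Mac / (1 + y) = 3.65543 / 1.0545 = 3.46651 years.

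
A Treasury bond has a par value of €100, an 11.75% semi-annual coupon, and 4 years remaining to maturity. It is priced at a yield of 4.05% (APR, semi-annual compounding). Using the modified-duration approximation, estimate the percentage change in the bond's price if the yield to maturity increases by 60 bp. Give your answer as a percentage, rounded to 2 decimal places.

-2.00%

Periodic yield y = 0.02025. Modified duration first:
  t   CF        PV=CF/(1+0.02025)^t    t·PV
  1        5.875         5.7584         5.7584
  2        5.875         5.6441        11.2882
  3        5.875         5.5321        16.5962
  4        5.875         5.4223        21.6891
  5        5.875         5.3147        26.5733
  6        5.875         5.2092        31.2550
  7        5.875         5.1058        35.7404
  8      105.875        90.1863       721.4904
  Σ                    128.1727       870.3910
P = 128.1727; D_Mac = 6.79077 half-year periods = 3.39538 yrs; D_mod = 3.39538/(1+0.02025) = 3.32799 yrs.
ΔP/P ≈ -D_mod · Δy = -3.32799 × (+0.006) = -0.019968 = -1.9968%.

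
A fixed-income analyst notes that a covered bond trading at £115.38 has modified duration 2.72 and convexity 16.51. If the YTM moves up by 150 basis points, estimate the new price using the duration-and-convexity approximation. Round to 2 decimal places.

Duration effect: -D_mod·Δy = -2.72 × (+0.015) = -0.040800
Convexity effect: ½·C·(Δy)² = 0.5 × 16.51 × (0.015)² = +0.001857375
ΔP/P ≈ -0.040800 + 0.001857375 = -0.038942625
New price ≈ 115.38 × (1 - 0.038942625) = 110.8867999275.

£110.89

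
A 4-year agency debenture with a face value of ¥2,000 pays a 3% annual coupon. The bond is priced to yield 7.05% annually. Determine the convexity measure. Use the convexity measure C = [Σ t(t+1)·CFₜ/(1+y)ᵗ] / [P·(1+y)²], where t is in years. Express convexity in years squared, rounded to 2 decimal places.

With y = 0.0705:
  t   CF        PV=CF/(1+0.0705)^t    t·PV        t(t+1)·PV
  1        60.00        56.0486        56.0486         112.0972
  2        60.00        52.3574       104.7148         314.1443
  3        60.00        48.9093       146.7278         586.9113
  4     2,060.00     1,568.6301     6,274.5202      31,372.6012
  Σ                  1,725.9453     6,582.0114      32,385.7540
P = 1,725.9453.
Convexity = Σ t(t+1)·PV / [P·(1+y)²] = 32,385.7540 / (1,725.9453 × 1.145970) = 16.37396.

16.37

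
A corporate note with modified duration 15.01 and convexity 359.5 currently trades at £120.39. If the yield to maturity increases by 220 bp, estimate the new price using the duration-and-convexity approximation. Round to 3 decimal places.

Duration effect: -D_mod·Δy = -15.01 × (+0.022) = -0.330220
Convexity effect: ½·C·(Δy)² = 0.5 × 359.5 × (0.022)² = +0.0869990
ΔP/P ≈ -0.330220 + 0.0869990 = -0.243221
New price ≈ 120.39 × (1 - 0.243221) = 91.10862381.

£91.109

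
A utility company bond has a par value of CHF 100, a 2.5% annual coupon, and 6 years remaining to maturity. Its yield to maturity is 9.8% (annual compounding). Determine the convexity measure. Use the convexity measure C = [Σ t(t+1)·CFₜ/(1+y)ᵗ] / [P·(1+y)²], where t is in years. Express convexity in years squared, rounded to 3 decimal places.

With y = 0.098:
  t   CF        PV=CF/(1+0.098)^t    t·PV        t(t+1)·PV
  1         2.50         2.2769         2.2769           4.5537
  2         2.50         2.0736         4.1473          12.4419
  3         2.50         1.8886         5.6657          22.6628
  4         2.50         1.7200         6.8800          34.4002
  5         2.50         1.5665         7.8325          46.9948
  6       102.50        58.4938       350.9628       2,456.7395
  Σ                     68.0194       377.7652       2,577.7930
P = 68.0194.
Convexity = Σ t(t+1)·PV / [P·(1+y)²] = 2,577.7930 / (68.0194 × 1.205604) = 31.43480.

31.435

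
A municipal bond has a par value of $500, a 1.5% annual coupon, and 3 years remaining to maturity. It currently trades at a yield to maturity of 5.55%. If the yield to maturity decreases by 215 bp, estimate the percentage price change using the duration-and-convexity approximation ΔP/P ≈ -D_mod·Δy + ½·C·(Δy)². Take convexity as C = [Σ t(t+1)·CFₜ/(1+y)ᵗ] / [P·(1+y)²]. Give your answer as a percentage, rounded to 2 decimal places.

+6.26%

With y = 0.0555:
  t   CF        PV=CF/(1+0.0555)^t    t·PV        t(t+1)·PV
  1         7.50         7.1056         7.1056          14.2113
  2         7.50         6.7320        13.4640          40.3921
  3       507.50       431.5800     1,294.7401       5,178.9603
  Σ                    445.4177     1,315.3097       5,233.5636
P = 445.4177; D_Mac = 2.95298 yrs; D_mod = 2.79771 yrs; C = 10.54663.
Duration effect: -2.79771 × (-0.0215) = +0.060151
Convexity effect: 0.5 × 10.54663 × (-0.0215)² = +0.0024376
ΔP/P ≈ +0.060151 + 0.0024376 = +0.062588 = +6.2588%.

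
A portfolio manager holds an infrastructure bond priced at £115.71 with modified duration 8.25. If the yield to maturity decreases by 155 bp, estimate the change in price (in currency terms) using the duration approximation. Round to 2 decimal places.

+£14.80

Duration approximation: ΔP/P ≈ -D_mod · Δy = -8.25 × (-0.0155) = +0.127875.
ΔP ≈ 115.71 × (+0.127875) = +14.79641625.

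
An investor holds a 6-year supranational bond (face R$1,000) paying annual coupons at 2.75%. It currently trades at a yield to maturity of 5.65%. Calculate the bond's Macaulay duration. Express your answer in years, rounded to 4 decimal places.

5.5750 years

Periodic yield y = 0.0565. Discount each cash flow and weight by its year:
  t   CF        PV=CF/(1+0.0565)^t    t·PV
  1        27.50        26.0293        26.0293
  2        27.50        24.6373        49.2747
  3        27.50        23.3198        69.9593
  4        27.50        22.0727        88.2906
  5        27.50        20.8922       104.4612
  6     1,027.50       738.8645     4,433.1872
  Σ                    855.8159     4,771.2024
Price P = Σ PV = 855.8159.
Macaulay duration = Σ(t·PV) / P = 4,771.2024 / 855.8159 = 5.57503 years.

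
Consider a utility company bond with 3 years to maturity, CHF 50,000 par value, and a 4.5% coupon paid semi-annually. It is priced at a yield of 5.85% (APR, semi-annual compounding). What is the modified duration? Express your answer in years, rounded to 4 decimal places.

Periodic yield y = 0.02925. First find Macaulay duration:
  t   CF        PV=CF/(1+0.02925)^t    t·PV
  1     1,125.00     1,093.0289     1,093.0289
  2     1,125.00     1,061.9664     2,123.9328
  3     1,125.00     1,031.7866     3,095.3599
  4     1,125.00     1,002.4645     4,009.8582
  5     1,125.00       973.9758     4,869.8788
  6    51,125.00    43,003.9222   258,023.5329
  Σ                 48,167.1444   273,215.5914
P = 48,167.1444; Macaulay duration = 273,215.5914 / 48,167.1444 = 5.67224 half-year periods = 2.83612 years.
Modified duration = D_Mac / (1 + y) = 2.83612 / 1.02925 = 2.75552 years.

2.7555 years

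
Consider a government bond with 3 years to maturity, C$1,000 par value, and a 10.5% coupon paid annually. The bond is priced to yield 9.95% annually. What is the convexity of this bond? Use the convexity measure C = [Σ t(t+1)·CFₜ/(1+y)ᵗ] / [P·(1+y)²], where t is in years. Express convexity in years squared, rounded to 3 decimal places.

8.722

With y = 0.0995:
  t   CF        PV=CF/(1+0.0995)^t    t·PV        t(t+1)·PV
  1       105.00        95.4980        95.4980         190.9959
  2       105.00        86.8558       173.7116         521.1348
  3     1,105.00       831.3360     2,494.0079       9,976.0318
  Σ                  1,013.6897     2,763.2175      10,688.1625
P = 1,013.6897.
Convexity = Σ t(t+1)·PV / [P·(1+y)²] = 10,688.1625 / (1,013.6897 × 1.208900) = 8.72183.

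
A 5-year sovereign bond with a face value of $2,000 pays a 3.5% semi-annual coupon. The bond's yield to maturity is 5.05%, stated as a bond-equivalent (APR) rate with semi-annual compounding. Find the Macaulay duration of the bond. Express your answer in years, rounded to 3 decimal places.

4.614 years

Periodic yield y = 0.02525. Discount each cash flow and weight by its period:
  t   CF        PV=CF/(1+0.02525)^t    t·PV
  1        35.00        34.1380        34.1380
  2        35.00        33.2973        66.5945
  3        35.00        32.4772        97.4316
  4        35.00        31.6774       126.7094
  5        35.00        30.8972       154.4860
  6        35.00        30.1363       180.8176
  7        35.00        29.3941       205.7584
  8        35.00        28.6701       229.3611
  9        35.00        27.9640       251.6764
  10    2,035.00     1,585.8665    15,858.6653
  Σ                  1,864.5181    17,205.6385
Price P = Σ PV = 1,864.5181.
Macaulay duration = Σ(t·PV) / P = 17,205.6385 / 1,864.5181 = 9.22793 half-year periods.
In years: 9.22793 / 2 = 4.61396 years.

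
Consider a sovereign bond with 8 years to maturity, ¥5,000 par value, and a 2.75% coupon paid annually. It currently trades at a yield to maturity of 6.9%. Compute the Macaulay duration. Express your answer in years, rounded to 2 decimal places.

Periodic yield y = 0.069. Discount each cash flow and weight by its year:
  t   CF        PV=CF/(1+0.069)^t    t·PV
  1       137.50       128.6249       128.6249
  2       137.50       120.3226       240.6452
  3       137.50       112.5562       337.6687
  4       137.50       105.2912       421.1646
  5       137.50        98.4950       492.4750
  6       137.50        92.1375       552.8251
  7       137.50        86.1904       603.3326
  8     5,137.50     3,012.5218    24,100.1741
  Σ                  3,756.1395    26,876.9102
Price P = Σ PV = 3,756.1395.
Macaulay duration = Σ(t·PV) / P = 26,876.9102 / 3,756.1395 = 7.15546 years.

7.16 years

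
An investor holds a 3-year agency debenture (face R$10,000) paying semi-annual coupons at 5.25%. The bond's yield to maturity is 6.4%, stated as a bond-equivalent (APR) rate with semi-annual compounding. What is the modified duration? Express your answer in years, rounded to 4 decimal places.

2.7239 years

Periodic yield y = 0.032. First find Macaulay duration:
  t   CF        PV=CF/(1+0.032)^t    t·PV
  1       262.50       254.3605       254.3605
  2       262.50       246.4733       492.9466
  3       262.50       238.8307       716.4922
  4       262.50       231.4251       925.7005
  5       262.50       224.2492     1,121.2458
  6    10,262.50     8,495.2270    50,971.3618
  Σ                  9,690.5658    54,482.1074
P = 9,690.5658; Macaulay duration = 54,482.1074 / 9,690.5658 = 5.62218 half-year periods = 2.81109 years.
Modified duration = D_Mac / (1 + y) = 2.81109 / 1.032 = 2.72392 years.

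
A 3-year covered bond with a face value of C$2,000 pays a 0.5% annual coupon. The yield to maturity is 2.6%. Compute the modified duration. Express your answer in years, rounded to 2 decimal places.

Periodic yield y = 0.026. First find Macaulay duration:
  t   CF        PV=CF/(1+0.026)^t    t·PV
  1        10.00         9.7466         9.7466
  2        10.00         9.4996        18.9992
  3     2,010.00     1,861.0326     5,583.0977
  Σ                  1,880.2788     5,611.8435
P = 1,880.2788; Macaulay duration = 5,611.8435 / 1,880.2788 = 2.98458 years.
Modified duration = D_Mac / (1 + y) = 2.98458 / 1.026 = 2.90895 years.

2.91 years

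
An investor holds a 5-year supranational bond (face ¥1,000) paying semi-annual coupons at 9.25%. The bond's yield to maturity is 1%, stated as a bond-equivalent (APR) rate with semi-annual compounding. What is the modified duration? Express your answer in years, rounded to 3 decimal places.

Periodic yield y = 0.005. First find Macaulay duration:
  t   CF        PV=CF/(1+0.005)^t    t·PV
  1        46.25        46.0199        46.0199
  2        46.25        45.7909        91.5819
  3        46.25        45.5631       136.6894
  4        46.25        45.3364       181.3458
  5        46.25        45.1109       225.5545
  6        46.25        44.8865       269.3188
  7        46.25        44.6631       312.6420
  8        46.25        44.4409       355.5275
  9        46.25        44.2198       397.9786
  10    1,046.25       995.3478     9,953.4778
  Σ                  1,401.3795    11,970.1362
P = 1,401.3795; Macaulay duration = 11,970.1362 / 1,401.3795 = 8.54168 half-year periods = 4.27084 years.
Modified duration = D_Mac / (1 + y) = 4.27084 / 1.005 = 4.24959 years.

4.250 years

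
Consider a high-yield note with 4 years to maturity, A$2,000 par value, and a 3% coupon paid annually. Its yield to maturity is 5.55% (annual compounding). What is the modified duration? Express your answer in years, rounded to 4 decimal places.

Periodic yield y = 0.0555. First find Macaulay duration:
  t   CF        PV=CF/(1+0.0555)^t    t·PV
  1        60.00        56.8451        56.8451
  2        60.00        53.8561       107.7122
  3        60.00        51.0242       153.0727
  4     2,060.00     1,659.7179     6,638.8715
  Σ                  1,821.4433     6,956.5015
P = 1,821.4433; Macaulay duration = 6,956.5015 / 1,821.4433 = 3.81922 years.
Modified duration = D_Mac / (1 + y) = 3.81922 / 1.0555 = 3.61840 years.

3.6184 years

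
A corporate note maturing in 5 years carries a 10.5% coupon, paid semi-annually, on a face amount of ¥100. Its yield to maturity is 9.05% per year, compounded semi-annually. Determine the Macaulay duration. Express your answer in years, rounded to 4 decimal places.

Periodic yield y = 0.04525. Discount each cash flow and weight by its period:
  t   CF        PV=CF/(1+0.04525)^t    t·PV
  1         5.25         5.0227         5.0227
  2         5.25         4.8053         9.6106
  3         5.25         4.5973        13.7918
  4         5.25         4.3982        17.5929
  5         5.25         4.2078        21.0392
  6         5.25         4.0257        24.1540
  7         5.25         3.8514        26.9598
  8         5.25         3.6847        29.4773
  9         5.25         3.5252        31.7264
  10      105.25        67.6115       676.1146
  Σ                    105.7297       855.4893
Price P = Σ PV = 105.7297.
Macaulay duration = Σ(t·PV) / P = 855.4893 / 105.7297 = 8.09129 half-year periods.
In years: 8.09129 / 2 = 4.04564 years.

4.0456 years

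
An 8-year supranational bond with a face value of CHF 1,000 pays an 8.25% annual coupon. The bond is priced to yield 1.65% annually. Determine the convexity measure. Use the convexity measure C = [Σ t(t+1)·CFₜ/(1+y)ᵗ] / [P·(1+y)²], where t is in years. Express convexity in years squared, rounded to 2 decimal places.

52.61

With y = 0.0165:
  t   CF        PV=CF/(1+0.0165)^t    t·PV        t(t+1)·PV
  1        82.50        81.1608        81.1608         162.3217
  2        82.50        79.8434       159.6869         479.0606
  3        82.50        78.5474       235.6422         942.5688
  4        82.50        77.2724       309.0896       1,545.4481
  5        82.50        76.0181       380.0905       2,280.5431
  6        82.50        74.7842       448.7050       3,140.9349
  7        82.50        73.5703       514.9918       4,119.9343
  8     1,082.50       949.6615     7,597.2922      68,375.6295
  Σ                  1,490.8581     9,726.6590      81,046.4410
P = 1,490.8581.
Convexity = Σ t(t+1)·PV / [P·(1+y)²] = 81,046.4410 / (1,490.8581 × 1.033272) = 52.61176.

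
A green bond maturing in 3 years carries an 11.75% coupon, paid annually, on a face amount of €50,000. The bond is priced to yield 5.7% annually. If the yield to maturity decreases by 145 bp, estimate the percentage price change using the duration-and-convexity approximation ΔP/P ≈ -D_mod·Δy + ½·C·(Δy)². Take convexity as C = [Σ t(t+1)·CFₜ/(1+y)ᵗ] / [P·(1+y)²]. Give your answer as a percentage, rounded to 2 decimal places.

+3.83%

With y = 0.057:
  t   CF        PV=CF/(1+0.057)^t    t·PV        t(t+1)·PV
  1     5,875.00     5,558.1835     5,558.1835      11,116.3671
  2     5,875.00     5,258.4518    10,516.9036      31,550.7107
  3    55,875.00    47,314.3169   141,942.9507     567,771.8026
  Σ                 58,130.9522   158,018.0378     610,438.8804
P = 58,130.9522; D_Mac = 2.71831 yrs; D_mod = 2.57172 yrs; C = 9.39907.
Duration effect: -2.57172 × (-0.0145) = +0.037290
Convexity effect: 0.5 × 9.39907 × (-0.0145)² = +0.0009881
ΔP/P ≈ +0.037290 + 0.0009881 = +0.038278 = +3.8278%.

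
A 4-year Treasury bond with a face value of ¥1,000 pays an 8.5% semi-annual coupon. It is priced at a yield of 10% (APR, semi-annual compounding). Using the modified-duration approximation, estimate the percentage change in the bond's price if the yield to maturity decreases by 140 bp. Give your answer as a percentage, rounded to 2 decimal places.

+4.61%

Periodic yield y = 0.05. Modified duration first:
  t   CF        PV=CF/(1+0.05)^t    t·PV
  1        42.50        40.4762        40.4762
  2        42.50        38.5488        77.0975
  3        42.50        36.7131       110.1393
  4        42.50        34.9649       139.8594
  5        42.50        33.2999       166.4993
  6        42.50        31.7142       190.2849
  7        42.50        30.2040       211.4277
  8     1,042.50       705.6050     5,644.8403
  Σ                    951.5259     6,580.6246
P = 951.5259; D_Mac = 6.91586 half-year periods = 3.45793 yrs; D_mod = 3.45793/(1+0.05) = 3.29327 yrs.
ΔP/P ≈ -D_mod · Δy = -3.29327 × (-0.014) = +0.046106 = +4.6106%.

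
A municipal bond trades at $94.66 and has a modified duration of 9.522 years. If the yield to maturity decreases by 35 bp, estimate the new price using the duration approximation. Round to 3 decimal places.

$97.815

Duration approximation: ΔP/P ≈ -D_mod · Δy = -9.522 × (-0.0035) = +0.033327.
New price ≈ 94.66 × (1 + 0.033327) = 97.81473382.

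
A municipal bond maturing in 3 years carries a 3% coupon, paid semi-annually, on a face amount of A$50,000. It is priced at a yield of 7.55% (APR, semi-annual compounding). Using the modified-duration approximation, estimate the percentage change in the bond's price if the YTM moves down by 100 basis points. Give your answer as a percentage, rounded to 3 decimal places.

Periodic yield y = 0.03775. Modified duration first:
  t   CF        PV=CF/(1+0.03775)^t    t·PV
  1       750.00       722.7174       722.7174
  2       750.00       696.4273     1,392.8546
  3       750.00       671.0935     2,013.2805
  4       750.00       646.6813     2,586.7252
  5       750.00       623.1571     3,115.7855
  6    50,750.00    40,633.0661   243,798.3964
  Σ                 43,993.1427   253,629.7596
P = 43,993.1427; D_Mac = 5.76521 half-year periods = 2.88261 yrs; D_mod = 2.88261/(1+0.03775) = 2.77775 yrs.
ΔP/P ≈ -D_mod · Δy = -2.77775 × (-0.01) = +0.027777 = +2.7777%.

+2.778%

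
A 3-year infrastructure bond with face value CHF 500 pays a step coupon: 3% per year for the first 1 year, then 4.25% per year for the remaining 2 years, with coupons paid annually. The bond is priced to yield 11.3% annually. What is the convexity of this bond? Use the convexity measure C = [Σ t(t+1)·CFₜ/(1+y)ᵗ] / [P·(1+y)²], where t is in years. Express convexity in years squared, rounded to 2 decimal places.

9.22

With y = 0.113:
  t   CF        PV=CF/(1+0.113)^t    t·PV        t(t+1)·PV
  1        15.00        13.4771        13.4771          26.9542
  2        21.25        17.1541        34.3083         102.9248
  3       521.25       378.0599     1,134.1796       4,536.7184
  Σ                    408.6911     1,181.9649       4,666.5973
P = 408.6911.
Convexity = Σ t(t+1)·PV / [P·(1+y)²] = 4,666.5973 / (408.6911 × 1.238769) = 9.21754.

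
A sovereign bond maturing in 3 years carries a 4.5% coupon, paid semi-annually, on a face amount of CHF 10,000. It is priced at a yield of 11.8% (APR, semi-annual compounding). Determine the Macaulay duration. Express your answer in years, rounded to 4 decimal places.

Periodic yield y = 0.059. Discount each cash flow and weight by its period:
  t   CF        PV=CF/(1+0.059)^t    t·PV
  1       225.00       212.4646       212.4646
  2       225.00       200.6276       401.2551
  3       225.00       189.4500       568.3500
  4       225.00       178.8952       715.5808
  5       225.00       168.9284       844.6421
  6    10,225.00     7,249.1578    43,494.9470
  Σ                  8,199.5236    46,237.2397
Price P = Σ PV = 8,199.5236.
Macaulay duration = Σ(t·PV) / P = 46,237.2397 / 8,199.5236 = 5.63902 half-year periods.
In years: 5.63902 / 2 = 2.81951 years.

2.8195 years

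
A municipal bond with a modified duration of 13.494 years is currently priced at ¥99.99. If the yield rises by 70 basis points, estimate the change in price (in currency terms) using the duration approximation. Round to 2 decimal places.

Duration approximation: ΔP/P ≈ -D_mod · Δy = -13.494 × (+0.007) = -0.094458.
ΔP ≈ 99.99 × (-0.094458) = -9.44485542.

-¥9.44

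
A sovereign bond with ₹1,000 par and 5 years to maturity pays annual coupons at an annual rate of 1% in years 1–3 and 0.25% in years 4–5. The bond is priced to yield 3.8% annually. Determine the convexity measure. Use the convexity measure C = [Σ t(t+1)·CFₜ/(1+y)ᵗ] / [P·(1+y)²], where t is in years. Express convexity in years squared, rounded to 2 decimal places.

27.12

With y = 0.038:
  t   CF        PV=CF/(1+0.038)^t    t·PV        t(t+1)·PV
  1        10.00         9.6339         9.6339          19.2678
  2        10.00         9.2812        18.5624          55.6873
  3        10.00         8.9414        26.8243         107.2974
  4         2.50         2.1535         8.6141          43.0706
  5     1,002.50       831.9507     4,159.7537      24,958.5223
  Σ                    861.9609     4,223.3885      25,183.8454
P = 861.9609.
Convexity = Σ t(t+1)·PV / [P·(1+y)²] = 25,183.8454 / (861.9609 × 1.077444) = 27.11688.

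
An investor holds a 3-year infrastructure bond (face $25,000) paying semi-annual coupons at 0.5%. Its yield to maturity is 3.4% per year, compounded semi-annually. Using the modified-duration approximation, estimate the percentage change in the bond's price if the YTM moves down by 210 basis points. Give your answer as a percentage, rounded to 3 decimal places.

Periodic yield y = 0.017. Modified duration first:
  t   CF        PV=CF/(1+0.017)^t    t·PV
  1        62.50        61.4553        61.4553
  2        62.50        60.4280       120.8560
  3        62.50        59.4179       178.2536
  4        62.50        58.4247       233.6986
  5        62.50        57.4480       287.2402
  6    25,062.50    22,651.5890   135,909.5338
  Σ                 22,948.7628   136,791.0376
P = 22,948.7628; D_Mac = 5.96072 half-year periods = 2.98036 yrs; D_mod = 2.98036/(1+0.017) = 2.93054 yrs.
ΔP/P ≈ -D_mod · Δy = -2.93054 × (-0.021) = +0.061541 = +6.1541%.

+6.154%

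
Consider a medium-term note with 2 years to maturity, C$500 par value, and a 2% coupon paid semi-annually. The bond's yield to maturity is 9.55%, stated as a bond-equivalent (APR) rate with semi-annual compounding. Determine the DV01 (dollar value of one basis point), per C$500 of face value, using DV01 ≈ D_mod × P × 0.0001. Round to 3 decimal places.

Periodic yield y = 0.04775.
  t   CF        PV=CF/(1+0.04775)^t    t·PV
  1         5.00         4.7721         4.7721
  2         5.00         4.5546         9.1093
  3         5.00         4.3471        13.0412
  4       505.00       419.0450     1,676.1801
  Σ                    432.7189     1,703.1028
P = 432.7189; D_Mac = 3.93582 half-year periods = 1.96791 yrs; D_mod = 1.87822 yrs.
DV01 ≈ 1.87822 × 432.7189 × 0.0001 = 0.081274.

C$0.081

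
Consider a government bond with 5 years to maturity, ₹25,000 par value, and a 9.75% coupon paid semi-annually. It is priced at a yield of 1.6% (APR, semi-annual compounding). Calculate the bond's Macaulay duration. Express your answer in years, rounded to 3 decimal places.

4.234 years

Periodic yield y = 0.008. Discount each cash flow and weight by its period:
  t   CF        PV=CF/(1+0.008)^t    t·PV
  1     1,218.75     1,209.0774     1,209.0774
  2     1,218.75     1,199.4815     2,398.9631
  3     1,218.75     1,189.9618     3,569.8855
  4     1,218.75     1,180.5177     4,722.0708
  5     1,218.75     1,171.1485     5,855.7425
  6     1,218.75     1,161.8537     6,971.1221
  7     1,218.75     1,152.6326     8,068.4283
  8     1,218.75     1,143.4847     9,147.8779
  9     1,218.75     1,134.4095    10,209.6851
  10   26,218.75    24,210.6618   242,106.6182
  Σ                 34,753.2292   294,259.4708
Price P = Σ PV = 34,753.2292.
Macaulay duration = Σ(t·PV) / P = 294,259.4708 / 34,753.2292 = 8.46711 half-year periods.
In years: 8.46711 / 2 = 4.23356 years.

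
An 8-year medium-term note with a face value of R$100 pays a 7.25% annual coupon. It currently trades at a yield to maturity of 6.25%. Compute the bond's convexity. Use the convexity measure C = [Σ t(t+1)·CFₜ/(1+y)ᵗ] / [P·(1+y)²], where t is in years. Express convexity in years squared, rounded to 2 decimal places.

With y = 0.0625:
  t   CF        PV=CF/(1+0.0625)^t    t·PV        t(t+1)·PV
  1         7.25         6.8235         6.8235          13.6471
  2         7.25         6.4221        12.8443          38.5329
  3         7.25         6.0444        18.1331          72.5325
  4         7.25         5.6888        22.7553         113.7764
  5         7.25         5.3542        26.7709         160.6255
  6         7.25         5.0392        30.2354         211.6478
  7         7.25         4.7428        33.1996         265.5972
  8       107.25        66.0337       528.2698       4,754.4281
  Σ                    106.1488       679.0320       5,630.7874
P = 106.1488.
Convexity = Σ t(t+1)·PV / [P·(1+y)²] = 5,630.7874 / (106.1488 × 1.128906) = 46.98899.

46.99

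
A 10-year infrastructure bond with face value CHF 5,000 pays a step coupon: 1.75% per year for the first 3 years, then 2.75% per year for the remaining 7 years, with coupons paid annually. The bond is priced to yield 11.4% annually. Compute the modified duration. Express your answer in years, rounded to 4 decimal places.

7.7287 years

Periodic yield y = 0.114. First find Macaulay duration:
  t   CF        PV=CF/(1+0.114)^t    t·PV
  1        87.50        78.5458        78.5458
  2        87.50        70.5079       141.0158
  3        87.50        63.2925       189.8776
  4       137.50        89.2816       357.1264
  5       137.50        80.1451       400.7253
  6       137.50        71.9435       431.6610
  7       137.50        64.5812       452.0687
  8       137.50        57.9724       463.7791
  9       137.50        52.0398       468.3586
  10    5,137.50     1,745.4199    17,454.1991
  Σ                  2,373.7297    20,437.3573
P = 2,373.7297; Macaulay duration = 20,437.3573 / 2,373.7297 = 8.60981 years.
Modified duration = D_Mac / (1 + y) = 8.60981 / 1.114 = 7.72873 years.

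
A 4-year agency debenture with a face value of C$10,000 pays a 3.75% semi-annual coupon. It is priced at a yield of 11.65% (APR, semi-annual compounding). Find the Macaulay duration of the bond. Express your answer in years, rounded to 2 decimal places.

3.70 years

Periodic yield y = 0.05825. Discount each cash flow and weight by its period:
  t   CF        PV=CF/(1+0.05825)^t    t·PV
  1       187.50       177.1793       177.1793
  2       187.50       167.4267       334.8534
  3       187.50       158.2109       474.6327
  4       187.50       149.5024       598.0096
  5       187.50       141.2732       706.3662
  6       187.50       133.4970       800.9822
  7       187.50       126.1489       883.0420
  8    10,187.50     6,476.8137    51,814.5095
  Σ                  7,530.0521    55,789.5750
Price P = Σ PV = 7,530.0521.
Macaulay duration = Σ(t·PV) / P = 55,789.5750 / 7,530.0521 = 7.40892 half-year periods.
In years: 7.40892 / 2 = 3.70446 years.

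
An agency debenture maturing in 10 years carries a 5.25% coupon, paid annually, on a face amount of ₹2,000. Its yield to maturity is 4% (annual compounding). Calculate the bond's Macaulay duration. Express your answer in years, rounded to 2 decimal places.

8.14 years

Periodic yield y = 0.04. Discount each cash flow and weight by its year:
  t   CF        PV=CF/(1+0.04)^t    t·PV
  1       105.00       100.9615       100.9615
  2       105.00        97.0784       194.1568
  3       105.00        93.3446       280.0339
  4       105.00        89.7544       359.0178
  5       105.00        86.3023       431.5117
  6       105.00        82.9830       497.8982
  7       105.00        79.7914       558.5396
  8       105.00        76.7225       613.7798
  9       105.00        73.7716       663.9445
  10    2,105.00     1,422.0626    14,220.6258
  Σ                  2,202.7724    17,920.4694
Price P = Σ PV = 2,202.7724.
Macaulay duration = Σ(t·PV) / P = 17,920.4694 / 2,202.7724 = 8.13542 years.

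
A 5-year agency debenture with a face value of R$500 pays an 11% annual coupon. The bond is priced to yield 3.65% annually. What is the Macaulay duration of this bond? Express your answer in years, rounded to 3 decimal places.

4.230 years

Periodic yield y = 0.0365. Discount each cash flow and weight by its year:
  t   CF        PV=CF/(1+0.0365)^t    t·PV
  1        55.00        53.0632        53.0632
  2        55.00        51.1946       102.3892
  3        55.00        49.3918       148.1754
  4        55.00        47.6525       190.6099
  5       555.00       463.9236     2,319.6179
  Σ                    665.2256     2,813.8556
Price P = Σ PV = 665.2256.
Macaulay duration = Σ(t·PV) / P = 2,813.8556 / 665.2256 = 4.22993 years.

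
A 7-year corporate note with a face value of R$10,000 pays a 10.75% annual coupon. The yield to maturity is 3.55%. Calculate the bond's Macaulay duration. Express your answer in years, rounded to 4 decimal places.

5.5691 years

Periodic yield y = 0.0355. Discount each cash flow and weight by its year:
  t   CF        PV=CF/(1+0.0355)^t    t·PV
  1     1,075.00     1,038.1458     1,038.1458
  2     1,075.00     1,002.5551     2,005.1102
  3     1,075.00       968.1846     2,904.5537
  4     1,075.00       934.9923     3,739.9693
  5     1,075.00       902.9380     4,514.6902
  6     1,075.00       871.9827     5,231.8959
  7    11,075.00     8,675.4700    60,728.2900
  Σ                 14,394.2685    80,162.6552
Price P = Σ PV = 14,394.2685.
Macaulay duration = Σ(t·PV) / P = 80,162.6552 / 14,394.2685 = 5.56907 years.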